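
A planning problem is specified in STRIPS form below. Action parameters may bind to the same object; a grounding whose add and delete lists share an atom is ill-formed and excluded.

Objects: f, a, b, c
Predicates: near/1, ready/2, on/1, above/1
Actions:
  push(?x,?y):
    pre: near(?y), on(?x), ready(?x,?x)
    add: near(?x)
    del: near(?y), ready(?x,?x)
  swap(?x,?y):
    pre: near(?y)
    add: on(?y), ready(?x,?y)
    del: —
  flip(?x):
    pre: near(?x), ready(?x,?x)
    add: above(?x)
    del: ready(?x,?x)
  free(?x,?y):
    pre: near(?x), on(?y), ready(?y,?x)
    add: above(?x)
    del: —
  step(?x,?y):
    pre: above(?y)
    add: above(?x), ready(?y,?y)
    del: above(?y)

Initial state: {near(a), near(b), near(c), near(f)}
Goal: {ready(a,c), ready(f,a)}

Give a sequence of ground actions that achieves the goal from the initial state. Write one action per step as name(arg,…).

swap(f,a); swap(a,c)

1. swap(f,a)  →  {near(a), near(b), near(c), near(f), on(a), ready(f,a)}
2. swap(a,c)  →  {near(a), near(b), near(c), near(f), on(a), on(c), ready(a,c), ready(f,a)}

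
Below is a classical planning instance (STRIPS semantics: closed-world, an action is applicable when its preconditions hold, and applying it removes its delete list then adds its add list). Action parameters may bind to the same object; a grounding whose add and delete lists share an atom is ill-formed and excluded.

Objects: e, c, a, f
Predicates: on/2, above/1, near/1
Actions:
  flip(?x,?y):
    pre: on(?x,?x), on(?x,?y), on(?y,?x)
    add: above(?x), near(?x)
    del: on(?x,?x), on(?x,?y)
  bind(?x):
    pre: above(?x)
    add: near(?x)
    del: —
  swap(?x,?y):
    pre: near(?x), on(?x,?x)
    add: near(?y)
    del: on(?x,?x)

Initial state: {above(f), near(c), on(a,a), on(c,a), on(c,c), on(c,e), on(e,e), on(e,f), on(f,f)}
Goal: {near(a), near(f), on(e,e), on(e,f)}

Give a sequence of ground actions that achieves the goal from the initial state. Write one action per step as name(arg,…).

flip(a,a); flip(f,f)

1. flip(a,a)  →  {above(a), above(f), near(a), near(c), on(c,a), on(c,c), on(c,e), on(e,e), on(e,f), on(f,f)}
2. flip(f,f)  →  {above(a), above(f), near(a), near(c), near(f), on(c,a), on(c,c), on(c,e), on(e,e), on(e,f)}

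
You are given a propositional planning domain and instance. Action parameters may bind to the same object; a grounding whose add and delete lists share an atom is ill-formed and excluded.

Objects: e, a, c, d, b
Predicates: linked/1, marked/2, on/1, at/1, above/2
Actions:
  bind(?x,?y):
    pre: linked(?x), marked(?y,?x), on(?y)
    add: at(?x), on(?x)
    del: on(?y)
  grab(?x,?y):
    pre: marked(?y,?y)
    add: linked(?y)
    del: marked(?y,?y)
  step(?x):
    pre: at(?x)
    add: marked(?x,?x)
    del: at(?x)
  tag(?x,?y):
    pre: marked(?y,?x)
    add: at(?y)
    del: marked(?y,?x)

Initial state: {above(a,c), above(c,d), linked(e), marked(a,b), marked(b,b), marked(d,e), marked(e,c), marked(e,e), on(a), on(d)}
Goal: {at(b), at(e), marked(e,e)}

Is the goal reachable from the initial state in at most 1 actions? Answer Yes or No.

1. bind(e,d)  →  {above(a,c), above(c,d), at(e), linked(e), marked(a,b), marked(b,b), marked(d,e), marked(e,c), marked(e,e), on(a), on(e)}
2. tag(b,b)  →  {above(a,c), above(c,d), at(b), at(e), linked(e), marked(a,b), marked(d,e), marked(e,c), marked(e,e), on(a), on(e)}
optimal plan length = 2; 2 > 1

No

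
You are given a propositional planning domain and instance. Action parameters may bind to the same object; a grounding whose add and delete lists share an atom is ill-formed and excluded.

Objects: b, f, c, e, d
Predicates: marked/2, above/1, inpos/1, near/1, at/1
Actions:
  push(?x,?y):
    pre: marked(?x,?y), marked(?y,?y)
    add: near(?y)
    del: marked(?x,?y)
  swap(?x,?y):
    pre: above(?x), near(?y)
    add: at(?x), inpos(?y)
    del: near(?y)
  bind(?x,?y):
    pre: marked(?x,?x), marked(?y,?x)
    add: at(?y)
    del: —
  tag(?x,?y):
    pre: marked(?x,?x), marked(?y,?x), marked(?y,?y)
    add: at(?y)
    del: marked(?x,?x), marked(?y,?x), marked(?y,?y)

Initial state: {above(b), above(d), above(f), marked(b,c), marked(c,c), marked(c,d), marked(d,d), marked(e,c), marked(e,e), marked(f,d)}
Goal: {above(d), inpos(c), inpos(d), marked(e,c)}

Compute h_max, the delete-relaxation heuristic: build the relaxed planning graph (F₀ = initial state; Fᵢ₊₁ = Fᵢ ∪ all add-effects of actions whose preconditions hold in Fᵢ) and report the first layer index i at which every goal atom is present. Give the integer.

2

F0 = init (10 atoms)
F1 = F0 ∪ {at(b), at(c), at(d), at(e), at(f), near(c), near(d), near(e)}  (18 atoms)
F2 = F1 ∪ {inpos(c), inpos(d), inpos(e)}  (21 atoms)
goal ⊆ F2  ⇒  h_max = 2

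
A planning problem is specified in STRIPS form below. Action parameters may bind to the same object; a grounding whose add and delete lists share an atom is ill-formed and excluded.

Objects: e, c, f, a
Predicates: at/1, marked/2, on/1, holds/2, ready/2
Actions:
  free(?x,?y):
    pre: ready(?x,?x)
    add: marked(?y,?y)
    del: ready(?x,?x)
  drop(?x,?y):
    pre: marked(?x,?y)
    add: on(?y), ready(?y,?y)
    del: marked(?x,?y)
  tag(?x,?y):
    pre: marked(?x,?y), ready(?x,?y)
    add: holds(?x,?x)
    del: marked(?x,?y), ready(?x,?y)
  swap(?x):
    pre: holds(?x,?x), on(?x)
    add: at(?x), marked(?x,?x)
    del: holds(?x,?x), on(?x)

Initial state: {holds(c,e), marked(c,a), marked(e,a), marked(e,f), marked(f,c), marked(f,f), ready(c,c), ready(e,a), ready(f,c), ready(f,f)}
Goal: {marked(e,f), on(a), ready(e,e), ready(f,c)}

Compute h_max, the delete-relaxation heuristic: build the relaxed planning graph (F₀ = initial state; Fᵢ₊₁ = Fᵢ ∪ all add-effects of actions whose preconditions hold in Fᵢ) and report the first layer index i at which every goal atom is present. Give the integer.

F0 = init (10 atoms)
F1 = F0 ∪ {holds(e,e), holds(f,f), marked(a,a), marked(c,c), marked(e,e), on(a), on(c), on(f), ready(a,a)}  (19 atoms)
F2 = F1 ∪ {at(f), holds(a,a), holds(c,c), on(e), ready(e,e)}  (24 atoms)
goal ⊆ F2  ⇒  h_max = 2

2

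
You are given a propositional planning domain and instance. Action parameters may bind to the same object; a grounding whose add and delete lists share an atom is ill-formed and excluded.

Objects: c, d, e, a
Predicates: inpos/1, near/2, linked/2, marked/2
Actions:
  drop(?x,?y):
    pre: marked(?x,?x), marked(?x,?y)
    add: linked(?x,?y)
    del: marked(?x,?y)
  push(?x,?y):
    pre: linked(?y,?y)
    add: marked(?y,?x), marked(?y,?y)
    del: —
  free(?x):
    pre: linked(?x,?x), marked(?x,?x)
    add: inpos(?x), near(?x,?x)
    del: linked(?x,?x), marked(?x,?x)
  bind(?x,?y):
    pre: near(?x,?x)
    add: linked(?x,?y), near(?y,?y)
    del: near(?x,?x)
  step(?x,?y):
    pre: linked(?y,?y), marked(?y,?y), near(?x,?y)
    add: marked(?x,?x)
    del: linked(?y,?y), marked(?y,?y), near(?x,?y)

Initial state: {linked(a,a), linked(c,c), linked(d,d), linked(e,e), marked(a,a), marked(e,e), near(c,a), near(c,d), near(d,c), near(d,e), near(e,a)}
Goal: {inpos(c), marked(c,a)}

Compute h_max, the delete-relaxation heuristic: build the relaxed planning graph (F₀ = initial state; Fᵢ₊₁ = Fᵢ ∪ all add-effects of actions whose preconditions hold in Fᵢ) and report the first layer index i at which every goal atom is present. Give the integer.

F0 = init (11 atoms)
F1 = F0 ∪ {inpos(a), inpos(e), marked(a,c), marked(a,d), marked(a,e), marked(c,a), marked(c,c), marked(c,d), marked(c,e), marked(d,a), marked(d,c), marked(d,d), marked(d,e), marked(e,a), marked(e,c), marked(e,d), near(a,a), near(e,e)}  (29 atoms)
F2 = F1 ∪ {inpos(c), inpos(d), linked(a,c), linked(a,d), linked(a,e), linked(c,a), linked(c,d), linked(c,e), linked(d,a), linked(d,c), linked(d,e), linked(e,a), linked(e,c), linked(e,d), near(c,c), near(d,d)}  (45 atoms)
goal ⊆ F2  ⇒  h_max = 2

2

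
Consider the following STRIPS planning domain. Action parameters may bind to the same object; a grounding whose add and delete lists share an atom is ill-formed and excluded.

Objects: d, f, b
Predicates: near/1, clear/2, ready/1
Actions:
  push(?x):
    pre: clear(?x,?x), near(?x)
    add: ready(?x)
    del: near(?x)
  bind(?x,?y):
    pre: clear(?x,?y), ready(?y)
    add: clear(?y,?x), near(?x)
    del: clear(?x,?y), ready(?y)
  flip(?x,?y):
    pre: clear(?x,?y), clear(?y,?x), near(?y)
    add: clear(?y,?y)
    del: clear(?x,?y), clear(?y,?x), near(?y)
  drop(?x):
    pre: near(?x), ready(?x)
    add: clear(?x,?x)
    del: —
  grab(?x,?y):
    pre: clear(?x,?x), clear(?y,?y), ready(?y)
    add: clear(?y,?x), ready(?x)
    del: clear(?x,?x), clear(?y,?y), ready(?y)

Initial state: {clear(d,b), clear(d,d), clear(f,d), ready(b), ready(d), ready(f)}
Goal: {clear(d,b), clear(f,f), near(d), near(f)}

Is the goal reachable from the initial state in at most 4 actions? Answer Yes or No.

Yes

1. bind(f,d)  →  {clear(d,b), clear(d,d), clear(d,f), near(f), ready(b), ready(f)}
2. drop(f)  →  {clear(d,b), clear(d,d), clear(d,f), clear(f,f), near(f), ready(b), ready(f)}
3. bind(d,f)  →  {clear(d,b), clear(d,d), clear(f,d), clear(f,f), near(d), near(f), ready(b)}
optimal plan length = 3; 3 ≤ 4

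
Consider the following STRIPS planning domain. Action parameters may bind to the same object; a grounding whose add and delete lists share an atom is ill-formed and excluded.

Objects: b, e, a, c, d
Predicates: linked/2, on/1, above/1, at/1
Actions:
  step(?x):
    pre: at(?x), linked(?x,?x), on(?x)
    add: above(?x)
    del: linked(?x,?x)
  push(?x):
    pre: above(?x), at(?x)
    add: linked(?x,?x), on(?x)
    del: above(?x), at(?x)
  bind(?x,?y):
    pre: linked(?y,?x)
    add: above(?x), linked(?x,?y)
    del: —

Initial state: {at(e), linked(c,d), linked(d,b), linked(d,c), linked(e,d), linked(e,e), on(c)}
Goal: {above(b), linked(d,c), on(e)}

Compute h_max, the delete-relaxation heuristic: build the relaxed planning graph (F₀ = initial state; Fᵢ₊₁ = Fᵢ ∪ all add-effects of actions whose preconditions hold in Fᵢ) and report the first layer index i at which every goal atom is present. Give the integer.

F0 = init (7 atoms)
F1 = F0 ∪ {above(b), above(c), above(d), above(e), linked(b,d), linked(d,e)}  (13 atoms)
F2 = F1 ∪ {on(e)}  (14 atoms)
goal ⊆ F2  ⇒  h_max = 2

2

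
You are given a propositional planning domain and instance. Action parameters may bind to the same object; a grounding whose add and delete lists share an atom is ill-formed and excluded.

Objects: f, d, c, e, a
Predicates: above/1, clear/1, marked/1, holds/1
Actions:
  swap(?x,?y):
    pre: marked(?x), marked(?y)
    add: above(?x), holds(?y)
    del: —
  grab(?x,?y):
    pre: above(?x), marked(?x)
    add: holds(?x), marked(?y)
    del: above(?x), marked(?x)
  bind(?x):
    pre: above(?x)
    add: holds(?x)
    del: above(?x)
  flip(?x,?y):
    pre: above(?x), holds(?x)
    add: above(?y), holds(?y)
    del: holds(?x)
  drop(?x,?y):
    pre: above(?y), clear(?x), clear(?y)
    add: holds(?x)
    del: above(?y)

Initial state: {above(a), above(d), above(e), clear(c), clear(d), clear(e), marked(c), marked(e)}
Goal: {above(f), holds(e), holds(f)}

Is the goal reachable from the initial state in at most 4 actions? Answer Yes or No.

Yes

1. grab(e,f)  →  {above(a), above(d), clear(c), clear(d), clear(e), holds(e), marked(c), marked(f)}
2. swap(f,f)  →  {above(a), above(d), above(f), clear(c), clear(d), clear(e), holds(e), holds(f), marked(c), marked(f)}
optimal plan length = 2; 2 ≤ 4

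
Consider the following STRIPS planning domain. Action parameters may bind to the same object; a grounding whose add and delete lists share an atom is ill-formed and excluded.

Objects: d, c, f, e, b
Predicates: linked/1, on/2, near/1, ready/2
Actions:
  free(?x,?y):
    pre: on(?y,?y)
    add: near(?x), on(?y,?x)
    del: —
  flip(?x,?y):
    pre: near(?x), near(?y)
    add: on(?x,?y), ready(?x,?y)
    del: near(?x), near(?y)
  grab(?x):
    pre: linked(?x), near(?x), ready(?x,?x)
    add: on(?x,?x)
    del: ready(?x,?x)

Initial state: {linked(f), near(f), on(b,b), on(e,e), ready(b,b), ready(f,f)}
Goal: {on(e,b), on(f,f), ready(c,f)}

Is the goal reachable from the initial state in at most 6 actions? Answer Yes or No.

1. free(c,e)  →  {linked(f), near(c), near(f), on(b,b), on(e,c), on(e,e), ready(b,b), ready(f,f)}
2. free(b,e)  →  {linked(f), near(b), near(c), near(f), on(b,b), on(e,b), on(e,c), on(e,e), ready(b,b), ready(f,f)}
3. grab(f)  →  {linked(f), near(b), near(c), near(f), on(b,b), on(e,b), on(e,c), on(e,e), on(f,f), ready(b,b)}
4. flip(c,f)  →  {linked(f), near(b), on(b,b), on(c,f), on(e,b), on(e,c), on(e,e), on(f,f), ready(b,b), ready(c,f)}
optimal plan length = 4; 4 ≤ 6

Yes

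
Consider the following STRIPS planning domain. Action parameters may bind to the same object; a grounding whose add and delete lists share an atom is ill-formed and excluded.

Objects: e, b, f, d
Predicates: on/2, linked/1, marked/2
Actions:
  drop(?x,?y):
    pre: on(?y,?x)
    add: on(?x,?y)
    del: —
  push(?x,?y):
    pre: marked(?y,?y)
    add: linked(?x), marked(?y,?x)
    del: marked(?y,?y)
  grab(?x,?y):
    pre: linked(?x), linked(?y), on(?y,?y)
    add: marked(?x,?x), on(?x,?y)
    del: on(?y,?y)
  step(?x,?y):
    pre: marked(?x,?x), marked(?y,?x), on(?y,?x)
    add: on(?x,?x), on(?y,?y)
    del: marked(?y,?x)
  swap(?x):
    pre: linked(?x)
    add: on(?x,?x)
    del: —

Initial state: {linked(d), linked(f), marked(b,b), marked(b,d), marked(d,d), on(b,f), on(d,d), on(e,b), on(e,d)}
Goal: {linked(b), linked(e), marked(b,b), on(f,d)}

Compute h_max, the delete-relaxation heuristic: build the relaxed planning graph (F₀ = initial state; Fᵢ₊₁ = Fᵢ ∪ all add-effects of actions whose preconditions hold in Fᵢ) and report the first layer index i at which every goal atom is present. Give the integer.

1

F0 = init (9 atoms)
F1 = F0 ∪ {linked(b), linked(e), marked(b,e), marked(b,f), marked(d,b), marked(d,e), marked(d,f), marked(f,f), on(b,e), on(d,e), on(f,b), on(f,d), on(f,f)}  (22 atoms)
goal ⊆ F1  ⇒  h_max = 1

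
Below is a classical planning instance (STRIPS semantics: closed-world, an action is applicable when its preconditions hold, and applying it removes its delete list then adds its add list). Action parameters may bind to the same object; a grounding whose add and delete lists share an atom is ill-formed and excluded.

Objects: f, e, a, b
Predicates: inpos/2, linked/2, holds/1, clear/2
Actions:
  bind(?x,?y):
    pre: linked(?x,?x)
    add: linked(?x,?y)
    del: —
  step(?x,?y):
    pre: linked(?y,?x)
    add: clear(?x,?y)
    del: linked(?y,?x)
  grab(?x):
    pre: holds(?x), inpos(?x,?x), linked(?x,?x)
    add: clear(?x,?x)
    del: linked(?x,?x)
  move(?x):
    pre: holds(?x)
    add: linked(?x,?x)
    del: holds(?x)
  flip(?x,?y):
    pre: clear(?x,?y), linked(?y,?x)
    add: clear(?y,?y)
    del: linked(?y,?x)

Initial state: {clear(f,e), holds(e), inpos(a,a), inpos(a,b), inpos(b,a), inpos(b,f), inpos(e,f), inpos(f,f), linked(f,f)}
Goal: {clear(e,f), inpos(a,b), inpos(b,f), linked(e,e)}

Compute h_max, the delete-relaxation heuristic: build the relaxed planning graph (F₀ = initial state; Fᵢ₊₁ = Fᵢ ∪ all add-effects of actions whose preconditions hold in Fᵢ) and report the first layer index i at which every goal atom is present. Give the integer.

2

F0 = init (9 atoms)
F1 = F0 ∪ {clear(f,f), linked(e,e), linked(f,a), linked(f,b), linked(f,e)}  (14 atoms)
F2 = F1 ∪ {clear(a,f), clear(b,f), clear(e,e), clear(e,f), linked(e,a), linked(e,b), linked(e,f)}  (21 atoms)
goal ⊆ F2  ⇒  h_max = 2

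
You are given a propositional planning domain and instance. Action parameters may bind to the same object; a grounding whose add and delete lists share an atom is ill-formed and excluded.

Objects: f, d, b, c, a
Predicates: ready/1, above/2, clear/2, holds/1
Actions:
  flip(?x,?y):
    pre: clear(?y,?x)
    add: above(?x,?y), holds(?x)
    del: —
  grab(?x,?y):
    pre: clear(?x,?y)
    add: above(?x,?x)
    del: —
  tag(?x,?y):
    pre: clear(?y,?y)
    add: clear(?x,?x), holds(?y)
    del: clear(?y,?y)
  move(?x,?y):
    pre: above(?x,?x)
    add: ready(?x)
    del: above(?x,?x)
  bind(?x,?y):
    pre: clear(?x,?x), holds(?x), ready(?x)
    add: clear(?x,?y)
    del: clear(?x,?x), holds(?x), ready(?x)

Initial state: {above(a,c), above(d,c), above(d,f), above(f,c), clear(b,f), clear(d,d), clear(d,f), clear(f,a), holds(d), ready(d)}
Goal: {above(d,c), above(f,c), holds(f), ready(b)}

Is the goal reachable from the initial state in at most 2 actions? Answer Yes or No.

1. flip(f,d)  →  {above(a,c), above(d,c), above(d,f), above(f,c), above(f,d), clear(b,f), clear(d,d), clear(d,f), clear(f,a), holds(d), holds(f), ready(d)}
2. grab(b,f)  →  {above(a,c), above(b,b), above(d,c), above(d,f), above(f,c), above(f,d), clear(b,f), clear(d,d), clear(d,f), clear(f,a), holds(d), holds(f), ready(d)}
3. move(b,f)  →  {above(a,c), above(d,c), above(d,f), above(f,c), above(f,d), clear(b,f), clear(d,d), clear(d,f), clear(f,a), holds(d), holds(f), ready(b), ready(d)}
optimal plan length = 3; 3 > 2

No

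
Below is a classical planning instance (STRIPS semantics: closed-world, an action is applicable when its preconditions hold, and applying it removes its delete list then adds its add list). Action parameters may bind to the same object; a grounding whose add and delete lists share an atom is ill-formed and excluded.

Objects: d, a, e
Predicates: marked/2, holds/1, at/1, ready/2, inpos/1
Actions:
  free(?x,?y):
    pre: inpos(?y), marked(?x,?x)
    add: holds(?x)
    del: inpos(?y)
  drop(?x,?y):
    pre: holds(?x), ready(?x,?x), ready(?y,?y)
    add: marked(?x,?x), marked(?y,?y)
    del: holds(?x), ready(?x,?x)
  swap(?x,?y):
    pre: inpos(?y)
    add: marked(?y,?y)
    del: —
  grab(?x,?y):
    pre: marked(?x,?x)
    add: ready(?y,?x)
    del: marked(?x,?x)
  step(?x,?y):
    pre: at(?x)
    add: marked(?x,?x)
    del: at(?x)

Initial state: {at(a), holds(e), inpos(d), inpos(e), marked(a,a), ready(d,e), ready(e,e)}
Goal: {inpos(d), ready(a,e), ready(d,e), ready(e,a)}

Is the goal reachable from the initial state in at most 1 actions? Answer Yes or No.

1. drop(e,e)  →  {at(a), inpos(d), inpos(e), marked(a,a), marked(e,e), ready(d,e)}
2. grab(a,e)  →  {at(a), inpos(d), inpos(e), marked(e,e), ready(d,e), ready(e,a)}
3. grab(e,a)  →  {at(a), inpos(d), inpos(e), ready(a,e), ready(d,e), ready(e,a)}
optimal plan length = 3; 3 > 1

No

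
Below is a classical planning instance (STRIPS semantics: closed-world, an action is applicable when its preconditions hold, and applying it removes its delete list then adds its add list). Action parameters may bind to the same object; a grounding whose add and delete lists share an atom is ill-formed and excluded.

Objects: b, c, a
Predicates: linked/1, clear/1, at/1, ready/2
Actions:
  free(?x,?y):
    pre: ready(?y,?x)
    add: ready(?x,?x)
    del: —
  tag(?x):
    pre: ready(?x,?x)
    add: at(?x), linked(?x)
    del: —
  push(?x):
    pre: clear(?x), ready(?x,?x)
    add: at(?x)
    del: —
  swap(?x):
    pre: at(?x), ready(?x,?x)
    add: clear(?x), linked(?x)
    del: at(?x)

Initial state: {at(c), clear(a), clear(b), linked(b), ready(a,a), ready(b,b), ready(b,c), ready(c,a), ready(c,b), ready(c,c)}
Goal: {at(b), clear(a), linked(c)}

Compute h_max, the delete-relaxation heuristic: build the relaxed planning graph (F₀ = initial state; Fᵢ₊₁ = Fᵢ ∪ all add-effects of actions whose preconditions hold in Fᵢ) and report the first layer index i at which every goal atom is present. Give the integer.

1

F0 = init (10 atoms)
F1 = F0 ∪ {at(a), at(b), clear(c), linked(a), linked(c)}  (15 atoms)
goal ⊆ F1  ⇒  h_max = 1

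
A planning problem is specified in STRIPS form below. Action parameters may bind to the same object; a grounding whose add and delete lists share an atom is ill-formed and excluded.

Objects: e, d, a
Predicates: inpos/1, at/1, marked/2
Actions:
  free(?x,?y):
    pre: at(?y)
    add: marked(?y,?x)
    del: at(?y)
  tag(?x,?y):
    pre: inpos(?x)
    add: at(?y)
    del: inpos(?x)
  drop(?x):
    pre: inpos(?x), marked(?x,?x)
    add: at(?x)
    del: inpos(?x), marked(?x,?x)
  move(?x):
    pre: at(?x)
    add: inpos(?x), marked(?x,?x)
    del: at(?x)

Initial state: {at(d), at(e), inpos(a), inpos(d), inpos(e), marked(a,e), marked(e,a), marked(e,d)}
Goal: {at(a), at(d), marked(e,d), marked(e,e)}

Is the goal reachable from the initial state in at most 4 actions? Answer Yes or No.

1. free(e,e)  →  {at(d), inpos(a), inpos(d), inpos(e), marked(a,e), marked(e,a), marked(e,d), marked(e,e)}
2. tag(e,a)  →  {at(a), at(d), inpos(a), inpos(d), marked(a,e), marked(e,a), marked(e,d), marked(e,e)}
optimal plan length = 2; 2 ≤ 4

Yes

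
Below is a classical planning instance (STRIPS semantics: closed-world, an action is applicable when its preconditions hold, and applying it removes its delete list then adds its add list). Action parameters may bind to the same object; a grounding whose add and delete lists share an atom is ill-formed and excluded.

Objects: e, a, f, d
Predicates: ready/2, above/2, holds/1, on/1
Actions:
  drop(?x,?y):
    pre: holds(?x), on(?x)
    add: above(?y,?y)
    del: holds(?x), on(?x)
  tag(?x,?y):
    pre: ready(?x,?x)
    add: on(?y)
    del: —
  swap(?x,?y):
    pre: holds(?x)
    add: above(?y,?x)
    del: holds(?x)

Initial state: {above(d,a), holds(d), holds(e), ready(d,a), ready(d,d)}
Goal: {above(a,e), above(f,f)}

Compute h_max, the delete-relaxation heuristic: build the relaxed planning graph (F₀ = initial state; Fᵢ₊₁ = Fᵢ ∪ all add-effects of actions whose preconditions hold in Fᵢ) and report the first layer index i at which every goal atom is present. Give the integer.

F0 = init (5 atoms)
F1 = F0 ∪ {above(a,d), above(a,e), above(d,d), above(d,e), above(e,d), above(e,e), above(f,d), above(f,e), on(a), on(d), on(e), on(f)}  (17 atoms)
F2 = F1 ∪ {above(a,a), above(f,f)}  (19 atoms)
goal ⊆ F2  ⇒  h_max = 2

2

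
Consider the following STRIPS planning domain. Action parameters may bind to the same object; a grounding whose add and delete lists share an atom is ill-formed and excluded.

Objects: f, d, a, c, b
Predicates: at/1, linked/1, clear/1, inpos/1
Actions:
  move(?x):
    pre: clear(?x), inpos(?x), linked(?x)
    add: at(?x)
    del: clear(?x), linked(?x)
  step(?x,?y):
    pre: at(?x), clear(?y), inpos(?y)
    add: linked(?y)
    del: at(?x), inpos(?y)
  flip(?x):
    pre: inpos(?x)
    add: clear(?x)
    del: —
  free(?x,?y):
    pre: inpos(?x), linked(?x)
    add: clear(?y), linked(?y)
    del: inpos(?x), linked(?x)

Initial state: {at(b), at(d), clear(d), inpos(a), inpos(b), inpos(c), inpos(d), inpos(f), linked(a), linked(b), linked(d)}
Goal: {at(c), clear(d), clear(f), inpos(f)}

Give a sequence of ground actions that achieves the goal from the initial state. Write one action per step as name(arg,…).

1. flip(f)  →  {at(b), at(d), clear(d), clear(f), inpos(a), inpos(b), inpos(c), inpos(d), inpos(f), linked(a), linked(b), linked(d)}
2. free(d,c)  →  {at(b), at(d), clear(c), clear(d), clear(f), inpos(a), inpos(b), inpos(c), inpos(f), linked(a), linked(b), linked(c)}
3. move(c)  →  {at(b), at(c), at(d), clear(d), clear(f), inpos(a), inpos(b), inpos(c), inpos(f), linked(a), linked(b)}

flip(f); free(d,c); move(c)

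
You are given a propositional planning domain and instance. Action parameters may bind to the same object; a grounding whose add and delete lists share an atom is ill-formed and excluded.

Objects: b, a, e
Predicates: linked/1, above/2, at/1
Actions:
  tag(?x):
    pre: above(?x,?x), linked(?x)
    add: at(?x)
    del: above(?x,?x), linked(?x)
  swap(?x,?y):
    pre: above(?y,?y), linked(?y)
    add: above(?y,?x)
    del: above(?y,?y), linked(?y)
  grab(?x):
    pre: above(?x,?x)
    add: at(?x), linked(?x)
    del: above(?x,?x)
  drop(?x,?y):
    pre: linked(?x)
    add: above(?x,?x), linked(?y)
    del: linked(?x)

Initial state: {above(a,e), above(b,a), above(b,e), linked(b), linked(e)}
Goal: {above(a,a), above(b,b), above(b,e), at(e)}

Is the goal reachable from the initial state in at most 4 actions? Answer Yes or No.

Yes

1. drop(b,a)  →  {above(a,e), above(b,a), above(b,b), above(b,e), linked(a), linked(e)}
2. drop(a,b)  →  {above(a,a), above(a,e), above(b,a), above(b,b), above(b,e), linked(b), linked(e)}
3. drop(e,b)  →  {above(a,a), above(a,e), above(b,a), above(b,b), above(b,e), above(e,e), linked(b)}
4. grab(e)  →  {above(a,a), above(a,e), above(b,a), above(b,b), above(b,e), at(e), linked(b), linked(e)}
optimal plan length = 4; 4 ≤ 4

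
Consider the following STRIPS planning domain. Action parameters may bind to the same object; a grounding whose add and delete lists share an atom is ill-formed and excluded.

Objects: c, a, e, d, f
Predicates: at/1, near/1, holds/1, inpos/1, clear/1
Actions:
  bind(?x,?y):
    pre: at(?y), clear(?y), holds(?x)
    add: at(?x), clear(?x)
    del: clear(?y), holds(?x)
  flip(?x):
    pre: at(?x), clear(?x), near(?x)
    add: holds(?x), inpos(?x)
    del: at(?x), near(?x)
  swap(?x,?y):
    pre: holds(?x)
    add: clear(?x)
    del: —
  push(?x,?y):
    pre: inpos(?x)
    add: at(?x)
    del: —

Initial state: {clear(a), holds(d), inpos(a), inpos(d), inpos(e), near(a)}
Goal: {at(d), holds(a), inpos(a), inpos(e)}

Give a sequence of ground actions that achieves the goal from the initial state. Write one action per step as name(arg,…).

1. push(a,c)  →  {at(a), clear(a), holds(d), inpos(a), inpos(d), inpos(e), near(a)}
2. flip(a)  →  {clear(a), holds(a), holds(d), inpos(a), inpos(d), inpos(e)}
3. push(d,c)  →  {at(d), clear(a), holds(a), holds(d), inpos(a), inpos(d), inpos(e)}

push(a,c); flip(a); push(d,c)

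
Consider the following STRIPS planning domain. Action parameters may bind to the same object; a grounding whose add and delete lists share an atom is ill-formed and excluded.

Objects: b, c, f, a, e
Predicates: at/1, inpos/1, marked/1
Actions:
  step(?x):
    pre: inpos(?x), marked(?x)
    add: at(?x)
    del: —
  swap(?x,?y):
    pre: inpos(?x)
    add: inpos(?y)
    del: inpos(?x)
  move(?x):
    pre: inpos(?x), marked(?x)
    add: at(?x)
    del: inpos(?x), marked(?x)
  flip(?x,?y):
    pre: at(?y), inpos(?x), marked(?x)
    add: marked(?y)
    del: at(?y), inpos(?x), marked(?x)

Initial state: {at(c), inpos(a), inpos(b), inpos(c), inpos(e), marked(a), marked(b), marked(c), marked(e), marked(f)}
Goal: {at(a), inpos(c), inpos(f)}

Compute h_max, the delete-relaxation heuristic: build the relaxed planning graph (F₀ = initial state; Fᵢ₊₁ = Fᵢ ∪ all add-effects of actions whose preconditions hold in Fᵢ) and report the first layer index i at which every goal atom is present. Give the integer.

1

F0 = init (10 atoms)
F1 = F0 ∪ {at(a), at(b), at(e), inpos(f)}  (14 atoms)
goal ⊆ F1  ⇒  h_max = 1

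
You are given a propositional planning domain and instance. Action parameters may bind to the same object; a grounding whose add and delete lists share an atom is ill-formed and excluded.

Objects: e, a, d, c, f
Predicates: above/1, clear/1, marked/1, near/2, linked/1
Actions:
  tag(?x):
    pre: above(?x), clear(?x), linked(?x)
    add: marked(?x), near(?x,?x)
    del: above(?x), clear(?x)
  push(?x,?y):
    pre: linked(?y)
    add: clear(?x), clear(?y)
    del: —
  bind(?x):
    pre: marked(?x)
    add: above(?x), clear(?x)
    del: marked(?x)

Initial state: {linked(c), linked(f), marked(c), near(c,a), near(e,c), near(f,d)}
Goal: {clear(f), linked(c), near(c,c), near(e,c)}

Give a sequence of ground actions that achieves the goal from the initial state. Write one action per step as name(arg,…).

1. push(e,f)  →  {clear(e), clear(f), linked(c), linked(f), marked(c), near(c,a), near(e,c), near(f,d)}
2. bind(c)  →  {above(c), clear(c), clear(e), clear(f), linked(c), linked(f), near(c,a), near(e,c), near(f,d)}
3. tag(c)  →  {clear(e), clear(f), linked(c), linked(f), marked(c), near(c,a), near(c,c), near(e,c), near(f,d)}

push(e,f); bind(c); tag(c)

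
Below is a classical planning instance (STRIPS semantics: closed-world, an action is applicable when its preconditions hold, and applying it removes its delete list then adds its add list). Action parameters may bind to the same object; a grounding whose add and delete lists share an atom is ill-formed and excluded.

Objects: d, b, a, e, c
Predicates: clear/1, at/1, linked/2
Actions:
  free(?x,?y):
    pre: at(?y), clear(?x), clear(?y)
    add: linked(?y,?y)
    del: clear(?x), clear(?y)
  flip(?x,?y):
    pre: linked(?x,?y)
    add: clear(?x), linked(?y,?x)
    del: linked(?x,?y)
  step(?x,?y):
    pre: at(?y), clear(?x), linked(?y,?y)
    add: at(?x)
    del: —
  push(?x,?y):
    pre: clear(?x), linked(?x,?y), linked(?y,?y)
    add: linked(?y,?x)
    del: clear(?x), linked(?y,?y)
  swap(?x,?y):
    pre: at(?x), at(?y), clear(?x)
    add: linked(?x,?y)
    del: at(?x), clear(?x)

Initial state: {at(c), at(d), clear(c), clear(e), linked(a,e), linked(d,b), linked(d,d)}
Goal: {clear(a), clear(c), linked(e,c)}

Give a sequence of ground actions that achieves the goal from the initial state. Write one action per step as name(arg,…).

1. flip(a,e)  →  {at(c), at(d), clear(a), clear(c), clear(e), linked(d,b), linked(d,d), linked(e,a)}
2. step(e,d)  →  {at(c), at(d), at(e), clear(a), clear(c), clear(e), linked(d,b), linked(d,d), linked(e,a)}
3. swap(e,c)  →  {at(c), at(d), clear(a), clear(c), linked(d,b), linked(d,d), linked(e,a), linked(e,c)}

flip(a,e); step(e,d); swap(e,c)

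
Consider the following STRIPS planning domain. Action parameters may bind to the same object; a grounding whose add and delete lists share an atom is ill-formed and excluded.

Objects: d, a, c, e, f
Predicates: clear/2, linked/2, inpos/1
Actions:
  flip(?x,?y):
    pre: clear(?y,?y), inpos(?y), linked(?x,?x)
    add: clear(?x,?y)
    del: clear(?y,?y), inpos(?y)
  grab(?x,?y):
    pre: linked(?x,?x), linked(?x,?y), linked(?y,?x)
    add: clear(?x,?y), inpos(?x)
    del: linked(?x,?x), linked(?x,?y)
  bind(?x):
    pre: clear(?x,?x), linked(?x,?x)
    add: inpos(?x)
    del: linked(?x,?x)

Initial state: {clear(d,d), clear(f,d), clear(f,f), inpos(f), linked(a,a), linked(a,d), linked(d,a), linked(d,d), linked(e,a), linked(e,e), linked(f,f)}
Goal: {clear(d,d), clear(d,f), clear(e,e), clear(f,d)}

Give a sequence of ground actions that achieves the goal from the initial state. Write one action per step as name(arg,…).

flip(d,f); grab(e,e)

1. flip(d,f)  →  {clear(d,d), clear(d,f), clear(f,d), linked(a,a), linked(a,d), linked(d,a), linked(d,d), linked(e,a), linked(e,e), linked(f,f)}
2. grab(e,e)  →  {clear(d,d), clear(d,f), clear(e,e), clear(f,d), inpos(e), linked(a,a), linked(a,d), linked(d,a), linked(d,d), linked(e,a), linked(f,f)}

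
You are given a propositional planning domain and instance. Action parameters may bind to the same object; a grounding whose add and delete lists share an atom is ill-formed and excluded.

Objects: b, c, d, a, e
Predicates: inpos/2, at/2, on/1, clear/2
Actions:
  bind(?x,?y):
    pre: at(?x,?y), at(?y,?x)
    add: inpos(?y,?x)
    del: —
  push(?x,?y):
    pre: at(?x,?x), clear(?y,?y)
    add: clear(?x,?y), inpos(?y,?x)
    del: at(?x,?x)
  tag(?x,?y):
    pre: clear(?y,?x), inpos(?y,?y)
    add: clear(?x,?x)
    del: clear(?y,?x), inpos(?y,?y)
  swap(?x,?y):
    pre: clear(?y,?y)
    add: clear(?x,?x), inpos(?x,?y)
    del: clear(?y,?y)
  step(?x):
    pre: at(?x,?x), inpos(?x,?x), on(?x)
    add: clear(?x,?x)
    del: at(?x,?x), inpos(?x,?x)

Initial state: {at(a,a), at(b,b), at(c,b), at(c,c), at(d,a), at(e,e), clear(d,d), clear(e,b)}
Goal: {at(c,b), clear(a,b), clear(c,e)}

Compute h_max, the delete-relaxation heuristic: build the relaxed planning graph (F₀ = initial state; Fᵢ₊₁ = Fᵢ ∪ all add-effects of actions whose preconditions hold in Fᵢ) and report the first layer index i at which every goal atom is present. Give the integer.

2

F0 = init (8 atoms)
F1 = F0 ∪ {clear(a,a), clear(a,d), clear(b,b), clear(b,d), clear(c,c), clear(c,d), clear(e,d), clear(e,e), inpos(a,a), inpos(a,d), inpos(b,b), inpos(b,d), inpos(c,c), inpos(c,d), inpos(d,a), inpos(d,b), inpos(d,c), inpos(d,e), inpos(e,d), inpos(e,e)}  (28 atoms)
F2 = F1 ∪ {clear(a,b), clear(a,c), clear(a,e), clear(b,a), clear(b,c), clear(b,e), clear(c,a), clear(c,b), clear(c,e), clear(e,a), clear(e,c), inpos(a,b), inpos(a,c), inpos(a,e), inpos(b,a), inpos(b,c), inpos(b,e), inpos(c,a), inpos(c,b), inpos(c,e), inpos(e,a), inpos(e,b), inpos(e,c)}  (51 atoms)
goal ⊆ F2  ⇒  h_max = 2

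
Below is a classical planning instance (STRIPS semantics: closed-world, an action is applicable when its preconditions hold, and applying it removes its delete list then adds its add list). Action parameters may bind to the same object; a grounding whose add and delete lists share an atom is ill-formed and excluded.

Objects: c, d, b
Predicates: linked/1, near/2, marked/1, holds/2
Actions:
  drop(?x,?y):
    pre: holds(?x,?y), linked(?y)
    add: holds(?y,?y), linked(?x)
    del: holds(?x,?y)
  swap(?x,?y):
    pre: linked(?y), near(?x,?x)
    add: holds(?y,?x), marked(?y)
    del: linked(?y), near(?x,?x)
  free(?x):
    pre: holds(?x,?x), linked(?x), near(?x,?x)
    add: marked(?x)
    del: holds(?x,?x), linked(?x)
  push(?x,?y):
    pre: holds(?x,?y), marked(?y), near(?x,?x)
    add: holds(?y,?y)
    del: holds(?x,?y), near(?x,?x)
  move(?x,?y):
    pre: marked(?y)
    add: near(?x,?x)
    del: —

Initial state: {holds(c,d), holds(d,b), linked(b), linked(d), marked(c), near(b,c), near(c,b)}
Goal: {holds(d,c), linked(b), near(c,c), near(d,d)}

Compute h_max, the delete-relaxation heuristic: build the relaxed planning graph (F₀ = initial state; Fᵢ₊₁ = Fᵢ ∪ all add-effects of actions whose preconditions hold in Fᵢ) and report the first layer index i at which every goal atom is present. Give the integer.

F0 = init (7 atoms)
F1 = F0 ∪ {holds(b,b), holds(d,d), linked(c), near(b,b), near(c,c), near(d,d)}  (13 atoms)
F2 = F1 ∪ {holds(b,c), holds(b,d), holds(c,b), holds(c,c), holds(d,c), marked(b), marked(d)}  (20 atoms)
goal ⊆ F2  ⇒  h_max = 2

2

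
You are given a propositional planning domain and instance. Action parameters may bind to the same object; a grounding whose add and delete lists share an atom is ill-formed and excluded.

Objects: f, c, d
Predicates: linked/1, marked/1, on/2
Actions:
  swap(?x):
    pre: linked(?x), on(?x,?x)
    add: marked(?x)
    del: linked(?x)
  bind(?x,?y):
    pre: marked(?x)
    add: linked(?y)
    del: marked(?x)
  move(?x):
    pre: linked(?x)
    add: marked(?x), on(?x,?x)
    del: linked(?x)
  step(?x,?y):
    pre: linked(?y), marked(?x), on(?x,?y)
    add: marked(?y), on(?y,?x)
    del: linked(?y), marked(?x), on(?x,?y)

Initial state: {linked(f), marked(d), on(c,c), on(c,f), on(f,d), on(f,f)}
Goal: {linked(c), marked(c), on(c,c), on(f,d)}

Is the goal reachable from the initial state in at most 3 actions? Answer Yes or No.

1. swap(f)  →  {marked(d), marked(f), on(c,c), on(c,f), on(f,d), on(f,f)}
2. bind(f,c)  →  {linked(c), marked(d), on(c,c), on(c,f), on(f,d), on(f,f)}
3. swap(c)  →  {marked(c), marked(d), on(c,c), on(c,f), on(f,d), on(f,f)}
4. bind(d,c)  →  {linked(c), marked(c), on(c,c), on(c,f), on(f,d), on(f,f)}
optimal plan length = 4; 4 > 3

No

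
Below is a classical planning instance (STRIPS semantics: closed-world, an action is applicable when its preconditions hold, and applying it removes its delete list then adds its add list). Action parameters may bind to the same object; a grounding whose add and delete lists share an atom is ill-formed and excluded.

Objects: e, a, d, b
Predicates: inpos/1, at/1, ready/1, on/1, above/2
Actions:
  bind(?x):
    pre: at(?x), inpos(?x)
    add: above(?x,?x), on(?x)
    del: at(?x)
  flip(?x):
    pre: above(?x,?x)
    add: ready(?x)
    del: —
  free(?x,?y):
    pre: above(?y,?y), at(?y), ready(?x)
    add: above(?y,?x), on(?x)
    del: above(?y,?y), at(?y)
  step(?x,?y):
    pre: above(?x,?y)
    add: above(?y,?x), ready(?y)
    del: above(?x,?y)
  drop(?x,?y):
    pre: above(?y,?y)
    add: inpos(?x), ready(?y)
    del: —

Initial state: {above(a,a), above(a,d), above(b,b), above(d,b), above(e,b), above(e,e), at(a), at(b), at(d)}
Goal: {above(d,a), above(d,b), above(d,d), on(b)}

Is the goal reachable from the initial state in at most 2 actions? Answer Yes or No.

No

1. step(a,d)  →  {above(a,a), above(b,b), above(d,a), above(d,b), above(e,b), above(e,e), at(a), at(b), at(d), ready(d)}
2. drop(d,b)  →  {above(a,a), above(b,b), above(d,a), above(d,b), above(e,b), above(e,e), at(a), at(b), at(d), inpos(d), ready(b), ready(d)}
3. bind(d)  →  {above(a,a), above(b,b), above(d,a), above(d,b), above(d,d), above(e,b), above(e,e), at(a), at(b), inpos(d), on(d), ready(b), ready(d)}
4. free(b,a)  →  {above(a,b), above(b,b), above(d,a), above(d,b), above(d,d), above(e,b), above(e,e), at(b), inpos(d), on(b), on(d), ready(b), ready(d)}
optimal plan length = 4; 4 > 2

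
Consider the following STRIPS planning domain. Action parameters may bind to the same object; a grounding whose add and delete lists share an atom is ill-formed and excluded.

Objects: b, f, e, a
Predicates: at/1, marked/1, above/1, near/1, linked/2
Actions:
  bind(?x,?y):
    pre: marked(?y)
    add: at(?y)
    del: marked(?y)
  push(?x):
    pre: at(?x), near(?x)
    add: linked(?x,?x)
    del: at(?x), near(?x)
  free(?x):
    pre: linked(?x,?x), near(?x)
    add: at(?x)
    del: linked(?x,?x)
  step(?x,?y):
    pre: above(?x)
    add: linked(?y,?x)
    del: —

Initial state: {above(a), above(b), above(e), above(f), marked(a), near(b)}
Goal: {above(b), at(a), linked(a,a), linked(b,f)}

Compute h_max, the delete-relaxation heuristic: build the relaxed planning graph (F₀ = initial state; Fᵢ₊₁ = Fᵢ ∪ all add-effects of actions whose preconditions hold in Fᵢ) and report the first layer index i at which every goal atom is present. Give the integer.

F0 = init (6 atoms)
F1 = F0 ∪ {at(a), linked(a,a), linked(a,b), linked(a,e), linked(a,f), linked(b,a), linked(b,b), linked(b,e), linked(b,f), linked(e,a), linked(e,b), linked(e,e), linked(e,f), linked(f,a), linked(f,b), linked(f,e), linked(f,f)}  (23 atoms)
goal ⊆ F1  ⇒  h_max = 1

1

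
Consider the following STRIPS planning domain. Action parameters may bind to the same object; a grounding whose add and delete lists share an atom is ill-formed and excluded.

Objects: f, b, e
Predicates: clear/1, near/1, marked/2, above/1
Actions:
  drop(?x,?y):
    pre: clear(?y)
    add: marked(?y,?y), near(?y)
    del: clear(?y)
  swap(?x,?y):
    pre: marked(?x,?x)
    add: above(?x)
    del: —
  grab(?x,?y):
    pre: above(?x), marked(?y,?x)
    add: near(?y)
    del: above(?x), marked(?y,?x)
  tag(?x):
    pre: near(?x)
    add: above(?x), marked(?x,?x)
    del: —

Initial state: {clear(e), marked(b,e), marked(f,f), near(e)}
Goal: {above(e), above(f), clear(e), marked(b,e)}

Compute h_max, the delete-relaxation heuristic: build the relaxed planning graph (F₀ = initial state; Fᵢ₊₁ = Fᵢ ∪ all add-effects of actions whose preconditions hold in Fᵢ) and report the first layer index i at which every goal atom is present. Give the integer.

1

F0 = init (4 atoms)
F1 = F0 ∪ {above(e), above(f), marked(e,e)}  (7 atoms)
goal ⊆ F1  ⇒  h_max = 1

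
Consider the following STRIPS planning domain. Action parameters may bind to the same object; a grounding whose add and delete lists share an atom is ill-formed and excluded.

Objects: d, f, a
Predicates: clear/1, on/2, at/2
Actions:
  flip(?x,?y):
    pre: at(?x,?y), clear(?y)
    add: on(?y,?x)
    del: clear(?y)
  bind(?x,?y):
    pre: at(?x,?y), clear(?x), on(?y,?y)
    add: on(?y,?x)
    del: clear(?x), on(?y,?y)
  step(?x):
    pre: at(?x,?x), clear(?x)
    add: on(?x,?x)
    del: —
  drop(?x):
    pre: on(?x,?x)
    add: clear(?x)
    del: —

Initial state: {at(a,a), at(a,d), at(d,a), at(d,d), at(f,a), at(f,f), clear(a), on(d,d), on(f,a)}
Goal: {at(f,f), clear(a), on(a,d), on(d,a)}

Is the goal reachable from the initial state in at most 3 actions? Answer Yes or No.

No

1. step(a)  →  {at(a,a), at(a,d), at(d,a), at(d,d), at(f,a), at(f,f), clear(a), on(a,a), on(d,d), on(f,a)}
2. flip(d,a)  →  {at(a,a), at(a,d), at(d,a), at(d,d), at(f,a), at(f,f), on(a,a), on(a,d), on(d,d), on(f,a)}
3. drop(d)  →  {at(a,a), at(a,d), at(d,a), at(d,d), at(f,a), at(f,f), clear(d), on(a,a), on(a,d), on(d,d), on(f,a)}
4. flip(a,d)  →  {at(a,a), at(a,d), at(d,a), at(d,d), at(f,a), at(f,f), on(a,a), on(a,d), on(d,a), on(d,d), on(f,a)}
5. drop(a)  →  {at(a,a), at(a,d), at(d,a), at(d,d), at(f,a), at(f,f), clear(a), on(a,a), on(a,d), on(d,a), on(d,d), on(f,a)}
optimal plan length = 5; 5 > 3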